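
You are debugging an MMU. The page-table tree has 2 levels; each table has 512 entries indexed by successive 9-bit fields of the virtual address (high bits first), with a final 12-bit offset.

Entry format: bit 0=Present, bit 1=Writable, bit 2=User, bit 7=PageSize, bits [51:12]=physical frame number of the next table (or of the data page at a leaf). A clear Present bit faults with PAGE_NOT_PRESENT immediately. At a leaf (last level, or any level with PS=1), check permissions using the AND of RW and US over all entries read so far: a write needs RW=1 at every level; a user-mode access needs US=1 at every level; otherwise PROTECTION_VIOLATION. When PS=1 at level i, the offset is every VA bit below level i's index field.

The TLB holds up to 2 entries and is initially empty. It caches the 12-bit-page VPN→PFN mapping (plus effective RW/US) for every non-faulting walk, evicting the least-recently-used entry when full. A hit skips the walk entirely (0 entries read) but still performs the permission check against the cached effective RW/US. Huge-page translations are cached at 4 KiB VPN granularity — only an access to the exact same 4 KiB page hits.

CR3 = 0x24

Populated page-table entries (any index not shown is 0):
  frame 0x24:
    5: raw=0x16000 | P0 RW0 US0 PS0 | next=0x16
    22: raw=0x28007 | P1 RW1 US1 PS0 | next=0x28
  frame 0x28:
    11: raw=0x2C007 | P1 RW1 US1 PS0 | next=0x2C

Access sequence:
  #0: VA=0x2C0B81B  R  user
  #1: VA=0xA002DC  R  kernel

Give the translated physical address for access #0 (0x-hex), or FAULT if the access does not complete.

Trace:
#0 VA=0x2C0B81B (r,user):
  L0 @0x24[22] → 0x28007  P=1,RW=1,US=1,PS=0
  L1 @0x28[11] → 0x2C007  P=1,RW=1,US=1,PS=0
  ⇒ phys 0x2C81B  [2 reads]
#1 VA=0xA002DC (r,kernel):
  L0 @0x24[5] → 0x16000  P=0,RW=0,US=0,PS=0
  → PAGE_NOT_PRESENT  (1 entries read)

Access #0 PA: 0x2C81B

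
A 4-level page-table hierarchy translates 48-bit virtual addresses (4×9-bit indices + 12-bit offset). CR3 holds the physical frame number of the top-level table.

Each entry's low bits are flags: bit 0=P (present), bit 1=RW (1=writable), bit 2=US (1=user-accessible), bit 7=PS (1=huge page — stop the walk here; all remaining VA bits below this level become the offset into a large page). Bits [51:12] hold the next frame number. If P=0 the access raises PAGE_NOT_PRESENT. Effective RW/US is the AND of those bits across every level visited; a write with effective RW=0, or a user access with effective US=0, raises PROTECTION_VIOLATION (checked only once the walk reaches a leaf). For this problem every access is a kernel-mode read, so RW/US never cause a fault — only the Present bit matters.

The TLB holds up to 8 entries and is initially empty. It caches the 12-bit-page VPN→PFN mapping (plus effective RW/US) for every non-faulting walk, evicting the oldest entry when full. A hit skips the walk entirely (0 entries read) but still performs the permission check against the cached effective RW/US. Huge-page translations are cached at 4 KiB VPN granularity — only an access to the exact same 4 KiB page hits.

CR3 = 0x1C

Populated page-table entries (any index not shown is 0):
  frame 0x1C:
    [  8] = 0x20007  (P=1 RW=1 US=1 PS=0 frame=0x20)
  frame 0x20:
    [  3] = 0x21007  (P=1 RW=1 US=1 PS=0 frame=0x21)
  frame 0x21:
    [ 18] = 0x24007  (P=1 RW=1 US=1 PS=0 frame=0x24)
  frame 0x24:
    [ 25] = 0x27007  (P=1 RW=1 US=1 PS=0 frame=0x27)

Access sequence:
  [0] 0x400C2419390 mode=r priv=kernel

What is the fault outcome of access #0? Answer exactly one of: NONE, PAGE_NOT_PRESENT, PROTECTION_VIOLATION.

Trace:
#0 VA=0x400C2419390 (r,kernel):
  L0 @0x1C[8] → 0x20007  P=1,RW=1,US=1,PS=0
  L1 @0x20[3] → 0x21007  P=1,RW=1,US=1,PS=0
  L2 @0x21[18] → 0x24007  P=1,RW=1,US=1,PS=0
  L3 @0x24[25] → 0x27007  P=1,RW=1,US=1,PS=0
  ✓ 0x27390  — 4 lookups

Access #0 fault: NONE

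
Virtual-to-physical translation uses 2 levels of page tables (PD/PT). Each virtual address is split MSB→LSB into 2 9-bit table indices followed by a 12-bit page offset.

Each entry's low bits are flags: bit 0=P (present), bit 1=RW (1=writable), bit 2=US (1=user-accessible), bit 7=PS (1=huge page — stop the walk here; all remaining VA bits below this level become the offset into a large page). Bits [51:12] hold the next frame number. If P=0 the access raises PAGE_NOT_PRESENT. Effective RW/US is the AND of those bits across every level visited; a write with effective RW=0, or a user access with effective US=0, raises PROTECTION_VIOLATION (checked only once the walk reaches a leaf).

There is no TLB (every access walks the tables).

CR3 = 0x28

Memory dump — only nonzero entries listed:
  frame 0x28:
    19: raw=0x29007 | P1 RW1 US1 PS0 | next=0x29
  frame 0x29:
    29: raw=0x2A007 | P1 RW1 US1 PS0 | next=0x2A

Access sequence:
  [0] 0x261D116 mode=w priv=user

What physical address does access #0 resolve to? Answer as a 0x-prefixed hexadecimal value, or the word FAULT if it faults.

Walk each access:
#0 VA=0x261D116 (w,user):
  L0: frame=0x28 idx=19 entry=0x29007 [P=1 RW=1 US=1 PS=0]
  L1: frame=0x29 idx=29 entry=0x2A007 [P=1 RW=1 US=1 PS=0]
  ⇒ phys 0x2A116  [2 reads]

Access #0 PA: 0x2A116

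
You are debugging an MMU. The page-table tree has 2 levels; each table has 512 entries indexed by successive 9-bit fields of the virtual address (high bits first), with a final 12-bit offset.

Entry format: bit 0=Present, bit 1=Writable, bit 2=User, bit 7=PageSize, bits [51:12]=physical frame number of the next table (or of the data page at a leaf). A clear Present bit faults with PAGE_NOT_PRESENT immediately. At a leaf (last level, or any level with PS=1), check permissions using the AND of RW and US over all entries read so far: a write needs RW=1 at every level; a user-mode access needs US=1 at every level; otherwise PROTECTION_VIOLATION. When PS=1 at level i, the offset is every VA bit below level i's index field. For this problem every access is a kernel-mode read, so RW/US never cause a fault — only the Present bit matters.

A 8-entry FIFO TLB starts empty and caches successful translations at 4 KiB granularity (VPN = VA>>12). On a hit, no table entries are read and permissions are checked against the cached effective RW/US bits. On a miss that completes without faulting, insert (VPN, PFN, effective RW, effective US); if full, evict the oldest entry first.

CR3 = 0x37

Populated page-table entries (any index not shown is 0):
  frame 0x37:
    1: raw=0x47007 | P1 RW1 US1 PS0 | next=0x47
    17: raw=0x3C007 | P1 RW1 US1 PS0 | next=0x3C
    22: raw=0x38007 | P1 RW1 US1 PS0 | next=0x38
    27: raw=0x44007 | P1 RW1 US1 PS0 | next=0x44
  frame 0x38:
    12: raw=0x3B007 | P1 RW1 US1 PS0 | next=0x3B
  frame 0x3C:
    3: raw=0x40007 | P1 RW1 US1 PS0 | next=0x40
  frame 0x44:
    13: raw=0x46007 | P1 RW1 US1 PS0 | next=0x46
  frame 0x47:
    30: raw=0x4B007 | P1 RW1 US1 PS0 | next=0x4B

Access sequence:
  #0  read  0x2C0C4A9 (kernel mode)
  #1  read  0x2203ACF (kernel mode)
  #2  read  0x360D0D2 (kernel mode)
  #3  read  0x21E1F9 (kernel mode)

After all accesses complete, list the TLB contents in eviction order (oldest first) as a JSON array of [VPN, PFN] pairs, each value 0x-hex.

Per-access translation:
#0 VA=0x2C0C4A9 (r,kernel):
  L0: frame=0x37 idx=22 entry=0x38007 [P=1 RW=1 US=1 PS=0]
  L1: frame=0x38 idx=12 entry=0x3B007 [P=1 RW=1 US=1 PS=0]
  ✓ 0x3B4A9  — 2 lookups
#1 VA=0x2203ACF (r,kernel):
  L0: frame=0x37 idx=17 entry=0x3C007 [P=1 RW=1 US=1 PS=0]
  L1: frame=0x3C idx=3 entry=0x40007 [P=1 RW=1 US=1 PS=0]
  ✓ 0x40ACF  — 2 lookups
#2 VA=0x360D0D2 (r,kernel):
  L0: frame=0x37 idx=27 entry=0x44007 [P=1 RW=1 US=1 PS=0]
  L1: frame=0x44 idx=13 entry=0x46007 [P=1 RW=1 US=1 PS=0]
  ✓ 0x460D2  — 2 lookups
#3 VA=0x21E1F9 (r,kernel):
  L0: frame=0x37 idx=1 entry=0x47007 [P=1 RW=1 US=1 PS=0]
  L1: frame=0x47 idx=30 entry=0x4B007 [P=1 RW=1 US=1 PS=0]
  ✓ 0x4B1F9  — 2 lookups

TLB: [["0x2C0C", "0x3B"], ["0x2203", "0x40"], ["0x360D", "0x46"], ["0x21E", "0x4B"]]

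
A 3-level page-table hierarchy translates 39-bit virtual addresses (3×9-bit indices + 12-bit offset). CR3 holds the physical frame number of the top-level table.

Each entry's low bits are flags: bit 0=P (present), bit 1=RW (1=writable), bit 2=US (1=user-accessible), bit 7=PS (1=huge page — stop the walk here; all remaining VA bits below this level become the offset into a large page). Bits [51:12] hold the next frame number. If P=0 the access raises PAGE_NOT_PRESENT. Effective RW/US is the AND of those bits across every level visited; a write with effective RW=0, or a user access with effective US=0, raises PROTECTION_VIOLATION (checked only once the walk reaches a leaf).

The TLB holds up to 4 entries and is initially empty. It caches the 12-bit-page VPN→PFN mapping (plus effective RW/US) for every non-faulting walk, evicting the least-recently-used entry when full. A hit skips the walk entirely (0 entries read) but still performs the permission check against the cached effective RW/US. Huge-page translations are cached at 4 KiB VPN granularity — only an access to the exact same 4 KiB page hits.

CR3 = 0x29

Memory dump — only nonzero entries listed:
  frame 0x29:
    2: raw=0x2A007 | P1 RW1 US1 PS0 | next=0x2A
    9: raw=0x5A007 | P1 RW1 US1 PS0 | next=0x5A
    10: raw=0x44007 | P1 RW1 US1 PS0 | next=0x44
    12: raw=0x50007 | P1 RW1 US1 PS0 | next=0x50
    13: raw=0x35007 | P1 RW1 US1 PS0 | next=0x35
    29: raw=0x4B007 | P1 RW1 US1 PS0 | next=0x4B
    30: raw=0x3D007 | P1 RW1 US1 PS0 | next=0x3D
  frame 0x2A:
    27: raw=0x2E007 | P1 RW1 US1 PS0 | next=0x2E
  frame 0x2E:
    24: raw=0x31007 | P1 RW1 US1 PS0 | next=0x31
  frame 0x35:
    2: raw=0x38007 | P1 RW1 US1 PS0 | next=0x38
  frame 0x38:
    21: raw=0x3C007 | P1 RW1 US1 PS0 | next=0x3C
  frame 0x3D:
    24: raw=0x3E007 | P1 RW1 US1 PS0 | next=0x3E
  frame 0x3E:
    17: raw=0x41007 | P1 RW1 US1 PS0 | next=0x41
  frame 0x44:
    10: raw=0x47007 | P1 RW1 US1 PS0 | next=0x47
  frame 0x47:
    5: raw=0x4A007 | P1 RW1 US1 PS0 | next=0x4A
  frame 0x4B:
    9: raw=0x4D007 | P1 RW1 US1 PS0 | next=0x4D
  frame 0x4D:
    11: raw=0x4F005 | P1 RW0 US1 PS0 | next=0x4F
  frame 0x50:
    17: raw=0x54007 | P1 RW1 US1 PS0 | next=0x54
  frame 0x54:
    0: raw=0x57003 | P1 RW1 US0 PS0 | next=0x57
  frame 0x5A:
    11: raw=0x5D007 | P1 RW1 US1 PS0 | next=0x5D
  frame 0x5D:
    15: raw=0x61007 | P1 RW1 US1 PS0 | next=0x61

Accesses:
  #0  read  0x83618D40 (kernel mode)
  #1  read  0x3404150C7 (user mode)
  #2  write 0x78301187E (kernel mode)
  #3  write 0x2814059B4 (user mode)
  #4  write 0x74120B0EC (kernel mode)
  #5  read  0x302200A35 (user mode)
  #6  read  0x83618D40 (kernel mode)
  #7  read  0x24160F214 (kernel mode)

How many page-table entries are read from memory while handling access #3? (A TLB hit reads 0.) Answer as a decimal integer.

Walk each access:
#0 VA=0x83618D40 (r,kernel):
  lvl0: tbl 0x29, slot 2 ⇒ 0x2A007 (P1/RW1/US1/PS0)
  lvl1: tbl 0x2A, slot 27 ⇒ 0x2E007 (P1/RW1/US1/PS0)
  lvl2: tbl 0x2E, slot 24 ⇒ 0x31007 (P1/RW1/US1/PS0)
  ✓ 0x31D40  — 3 lookups
#1 VA=0x3404150C7 (r,user):
  lvl0: tbl 0x29, slot 13 ⇒ 0x35007 (P1/RW1/US1/PS0)
  lvl1: tbl 0x35, slot 2 ⇒ 0x38007 (P1/RW1/US1/PS0)
  lvl2: tbl 0x38, slot 21 ⇒ 0x3C007 (P1/RW1/US1/PS0)
  ✓ 0x3C0C7  — 3 lookups
#2 VA=0x78301187E (w,kernel):
  lvl0: tbl 0x29, slot 30 ⇒ 0x3D007 (P1/RW1/US1/PS0)
  lvl1: tbl 0x3D, slot 24 ⇒ 0x3E007 (P1/RW1/US1/PS0)
  lvl2: tbl 0x3E, slot 17 ⇒ 0x41007 (P1/RW1/US1/PS0)
  ✓ 0x4187E  — 3 lookups
#3 VA=0x2814059B4 (w,user):
  lvl0: tbl 0x29, slot 10 ⇒ 0x44007 (P1/RW1/US1/PS0)
  lvl1: tbl 0x44, slot 10 ⇒ 0x47007 (P1/RW1/US1/PS0)
  lvl2: tbl 0x47, slot 5 ⇒ 0x4A007 (P1/RW1/US1/PS0)
  ✓ 0x4A9B4  — 3 lookups
#4 VA=0x74120B0EC (w,kernel):
  lvl0: tbl 0x29, slot 29 ⇒ 0x4B007 (P1/RW1/US1/PS0)
  lvl1: tbl 0x4B, slot 9 ⇒ 0x4D007 (P1/RW1/US1/PS0)
  lvl2: tbl 0x4D, slot 11 ⇒ 0x4F005 (P1/RW0/US1/PS0)
  ✗ PROTECTION_VIOLATION  [3 reads]
#5 VA=0x302200A35 (r,user):
  lvl0: tbl 0x29, slot 12 ⇒ 0x50007 (P1/RW1/US1/PS0)
  lvl1: tbl 0x50, slot 17 ⇒ 0x54007 (P1/RW1/US1/PS0)
  lvl2: tbl 0x54, slot 0 ⇒ 0x57003 (P1/RW1/US0/PS0)
  ✗ PROTECTION_VIOLATION  [3 reads]
#6 VA=0x83618D40 (r,kernel):
  TLB hit vpn=0x83618 → PA=0x31D40
#7 VA=0x24160F214 (r,kernel):
  lvl0: tbl 0x29, slot 9 ⇒ 0x5A007 (P1/RW1/US1/PS0)
  lvl1: tbl 0x5A, slot 11 ⇒ 0x5D007 (P1/RW1/US1/PS0)
  lvl2: tbl 0x5D, slot 15 ⇒ 0x61007 (P1/RW1/US1/PS0)
  ✓ 0x61214  — 3 lookups

Entries read for #3: 3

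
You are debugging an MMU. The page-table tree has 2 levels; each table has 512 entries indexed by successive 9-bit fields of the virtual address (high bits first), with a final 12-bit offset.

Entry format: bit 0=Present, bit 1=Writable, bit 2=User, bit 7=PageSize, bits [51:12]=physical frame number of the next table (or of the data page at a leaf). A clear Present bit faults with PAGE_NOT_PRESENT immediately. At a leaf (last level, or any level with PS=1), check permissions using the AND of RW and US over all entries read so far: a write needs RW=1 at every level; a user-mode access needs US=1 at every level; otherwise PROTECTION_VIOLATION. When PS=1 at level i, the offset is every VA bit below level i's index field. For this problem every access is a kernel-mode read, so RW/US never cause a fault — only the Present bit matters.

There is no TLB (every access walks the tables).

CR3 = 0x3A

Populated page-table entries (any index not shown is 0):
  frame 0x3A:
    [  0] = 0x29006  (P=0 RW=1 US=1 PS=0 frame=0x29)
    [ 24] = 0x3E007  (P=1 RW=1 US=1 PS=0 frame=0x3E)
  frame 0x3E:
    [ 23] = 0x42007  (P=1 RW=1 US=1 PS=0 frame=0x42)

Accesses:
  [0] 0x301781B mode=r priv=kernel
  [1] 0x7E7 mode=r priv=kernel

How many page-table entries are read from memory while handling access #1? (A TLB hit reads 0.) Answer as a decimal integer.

Walk each access:
#0 VA=0x301781B (r,kernel):
  L0 @0x3A[24] → 0x3E007  P=1,RW=1,US=1,PS=0
  L1 @0x3E[23] → 0x42007  P=1,RW=1,US=1,PS=0
  ✓ 0x4281B  — 2 lookups
#1 VA=0x7E7 (r,kernel):
  L0 @0x3A[0] → 0x29006  P=0,RW=1,US=1,PS=0
  → PAGE_NOT_PRESENT  (1 entries read)

Entries read for #1: 1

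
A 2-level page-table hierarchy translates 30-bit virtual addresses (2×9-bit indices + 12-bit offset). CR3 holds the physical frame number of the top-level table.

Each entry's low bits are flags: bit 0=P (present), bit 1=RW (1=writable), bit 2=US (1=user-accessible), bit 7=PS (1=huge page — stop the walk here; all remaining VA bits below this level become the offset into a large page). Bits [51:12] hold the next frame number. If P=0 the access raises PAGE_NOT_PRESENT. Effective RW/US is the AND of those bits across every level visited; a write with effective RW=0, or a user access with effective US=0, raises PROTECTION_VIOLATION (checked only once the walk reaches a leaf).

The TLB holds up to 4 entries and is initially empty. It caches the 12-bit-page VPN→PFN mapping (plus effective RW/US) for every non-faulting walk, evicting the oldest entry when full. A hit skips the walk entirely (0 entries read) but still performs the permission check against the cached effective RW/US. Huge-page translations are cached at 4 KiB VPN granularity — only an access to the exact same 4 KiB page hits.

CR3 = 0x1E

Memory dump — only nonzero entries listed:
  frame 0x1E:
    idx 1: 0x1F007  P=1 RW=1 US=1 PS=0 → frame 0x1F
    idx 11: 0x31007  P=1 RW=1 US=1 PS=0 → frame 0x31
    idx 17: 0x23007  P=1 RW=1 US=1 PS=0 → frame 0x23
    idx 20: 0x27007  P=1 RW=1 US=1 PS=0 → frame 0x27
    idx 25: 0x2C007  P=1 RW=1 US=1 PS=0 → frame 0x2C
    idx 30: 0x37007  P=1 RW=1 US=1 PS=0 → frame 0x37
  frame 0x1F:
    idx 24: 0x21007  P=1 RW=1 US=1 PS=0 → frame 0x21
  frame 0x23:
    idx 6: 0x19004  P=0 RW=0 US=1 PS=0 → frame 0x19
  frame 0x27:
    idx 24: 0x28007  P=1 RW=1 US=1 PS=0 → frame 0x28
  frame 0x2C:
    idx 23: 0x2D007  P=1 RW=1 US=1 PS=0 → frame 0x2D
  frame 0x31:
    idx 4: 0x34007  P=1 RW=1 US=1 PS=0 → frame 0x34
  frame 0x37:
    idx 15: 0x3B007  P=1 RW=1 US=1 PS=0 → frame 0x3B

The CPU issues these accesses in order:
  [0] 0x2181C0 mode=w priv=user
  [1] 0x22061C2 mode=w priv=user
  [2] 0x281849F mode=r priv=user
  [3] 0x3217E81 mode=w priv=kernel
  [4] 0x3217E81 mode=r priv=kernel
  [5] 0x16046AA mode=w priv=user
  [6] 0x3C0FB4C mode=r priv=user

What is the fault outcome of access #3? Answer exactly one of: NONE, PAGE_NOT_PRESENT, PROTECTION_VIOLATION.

Trace:
#0 VA=0x2181C0 (w,user):
  L0: frame=0x1E idx=1 entry=0x1F007 [P=1 RW=1 US=1 PS=0]
  L1: frame=0x1F idx=24 entry=0x21007 [P=1 RW=1 US=1 PS=0]
  ⇒ phys 0x211C0  [2 reads]
#1 VA=0x22061C2 (w,user):
  L0: frame=0x1E idx=17 entry=0x23007 [P=1 RW=1 US=1 PS=0]
  L1: frame=0x23 idx=6 entry=0x19004 [P=0 RW=0 US=1 PS=0]
  → PAGE_NOT_PRESENT  (2 entries read)
#2 VA=0x281849F (r,user):
  L0: frame=0x1E idx=20 entry=0x27007 [P=1 RW=1 US=1 PS=0]
  L1: frame=0x27 idx=24 entry=0x28007 [P=1 RW=1 US=1 PS=0]
  ⇒ phys 0x2849F  [2 reads]
#3 VA=0x3217E81 (w,kernel):
  L0: frame=0x1E idx=25 entry=0x2C007 [P=1 RW=1 US=1 PS=0]
  L1: frame=0x2C idx=23 entry=0x2D007 [P=1 RW=1 US=1 PS=0]
  ⇒ phys 0x2DE81  [2 reads]
#4 VA=0x3217E81 (r,kernel):
  TLB hit vpn=0x3217 → PA=0x2DE81
#5 VA=0x16046AA (w,user):
  L0: frame=0x1E idx=11 entry=0x31007 [P=1 RW=1 US=1 PS=0]
  L1: frame=0x31 idx=4 entry=0x34007 [P=1 RW=1 US=1 PS=0]
  ⇒ phys 0x346AA  [2 reads]
#6 VA=0x3C0FB4C (r,user):
  L0: frame=0x1E idx=30 entry=0x37007 [P=1 RW=1 US=1 PS=0]
  L1: frame=0x37 idx=15 entry=0x3B007 [P=1 RW=1 US=1 PS=0]
  ⇒ phys 0x3BB4C  [2 reads]

Access #3 fault: NONE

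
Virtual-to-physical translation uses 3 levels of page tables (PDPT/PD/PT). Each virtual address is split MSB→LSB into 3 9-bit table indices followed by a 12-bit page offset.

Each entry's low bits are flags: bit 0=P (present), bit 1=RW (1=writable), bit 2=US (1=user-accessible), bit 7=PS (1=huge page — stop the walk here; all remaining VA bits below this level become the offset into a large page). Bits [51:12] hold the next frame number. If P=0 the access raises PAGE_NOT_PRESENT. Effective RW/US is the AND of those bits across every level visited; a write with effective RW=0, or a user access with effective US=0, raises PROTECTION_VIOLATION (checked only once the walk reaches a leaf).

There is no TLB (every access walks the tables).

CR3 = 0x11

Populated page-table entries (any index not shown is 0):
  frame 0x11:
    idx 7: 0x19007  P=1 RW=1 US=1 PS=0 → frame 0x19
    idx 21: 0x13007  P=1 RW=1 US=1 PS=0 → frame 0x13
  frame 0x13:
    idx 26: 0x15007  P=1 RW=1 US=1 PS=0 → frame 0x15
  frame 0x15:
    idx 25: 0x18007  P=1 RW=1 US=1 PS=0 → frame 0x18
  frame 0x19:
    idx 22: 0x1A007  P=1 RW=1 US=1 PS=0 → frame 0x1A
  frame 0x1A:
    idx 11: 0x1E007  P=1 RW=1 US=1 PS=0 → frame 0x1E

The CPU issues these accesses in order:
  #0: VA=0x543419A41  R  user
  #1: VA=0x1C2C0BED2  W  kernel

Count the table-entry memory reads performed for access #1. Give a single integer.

Trace:
#0 VA=0x543419A41 (r,user):
  lvl0: tbl 0x11, slot 21 ⇒ 0x13007 (P1/RW1/US1/PS0)
  lvl1: tbl 0x13, slot 26 ⇒ 0x15007 (P1/RW1/US1/PS0)
  lvl2: tbl 0x15, slot 25 ⇒ 0x18007 (P1/RW1/US1/PS0)
  ⇒ phys 0x18A41  [3 reads]
#1 VA=0x1C2C0BED2 (w,kernel):
  lvl0: tbl 0x11, slot 7 ⇒ 0x19007 (P1/RW1/US1/PS0)
  lvl1: tbl 0x19, slot 22 ⇒ 0x1A007 (P1/RW1/US1/PS0)
  lvl2: tbl 0x1A, slot 11 ⇒ 0x1E007 (P1/RW1/US1/PS0)
  ⇒ phys 0x1EED2  [3 reads]

Entries read for #1: 3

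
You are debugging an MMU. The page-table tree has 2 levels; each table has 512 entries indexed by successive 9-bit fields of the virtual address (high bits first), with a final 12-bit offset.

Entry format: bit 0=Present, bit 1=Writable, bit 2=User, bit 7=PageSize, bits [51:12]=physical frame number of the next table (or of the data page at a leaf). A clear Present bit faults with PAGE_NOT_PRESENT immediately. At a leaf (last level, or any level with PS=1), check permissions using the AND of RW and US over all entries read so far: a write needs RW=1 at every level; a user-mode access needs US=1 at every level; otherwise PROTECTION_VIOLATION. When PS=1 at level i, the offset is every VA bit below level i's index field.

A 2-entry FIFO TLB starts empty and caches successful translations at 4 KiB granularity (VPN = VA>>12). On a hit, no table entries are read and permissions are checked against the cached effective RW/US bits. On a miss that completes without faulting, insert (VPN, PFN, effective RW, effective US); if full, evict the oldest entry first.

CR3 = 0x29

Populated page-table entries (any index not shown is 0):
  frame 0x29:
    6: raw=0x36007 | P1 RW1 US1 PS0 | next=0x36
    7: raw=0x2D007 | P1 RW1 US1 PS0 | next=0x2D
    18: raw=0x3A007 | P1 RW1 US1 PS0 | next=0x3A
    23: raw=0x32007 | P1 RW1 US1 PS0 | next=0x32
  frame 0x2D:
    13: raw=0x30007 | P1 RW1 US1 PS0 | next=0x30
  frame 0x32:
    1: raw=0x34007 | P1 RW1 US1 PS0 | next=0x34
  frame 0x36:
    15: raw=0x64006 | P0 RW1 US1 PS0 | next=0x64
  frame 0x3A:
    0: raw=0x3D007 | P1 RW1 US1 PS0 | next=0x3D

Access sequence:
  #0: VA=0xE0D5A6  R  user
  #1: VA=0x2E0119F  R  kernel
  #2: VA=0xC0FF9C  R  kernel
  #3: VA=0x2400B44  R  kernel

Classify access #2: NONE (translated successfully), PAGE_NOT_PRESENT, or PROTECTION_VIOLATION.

Trace:
#0 VA=0xE0D5A6 (r,user):
  [0] read 0x29 idx=7: raw=0x2D007 flags P=1 W=1 U=1 S=0
  [1] read 0x2D idx=13: raw=0x30007 flags P=1 W=1 U=1 S=0
  ⇒ phys 0x305A6  [2 reads]
#1 VA=0x2E0119F (r,kernel):
  [0] read 0x29 idx=23: raw=0x32007 flags P=1 W=1 U=1 S=0
  [1] read 0x32 idx=1: raw=0x34007 flags P=1 W=1 U=1 S=0
  ⇒ phys 0x3419F  [2 reads]
#2 VA=0xC0FF9C (r,kernel):
  [0] read 0x29 idx=6: raw=0x36007 flags P=1 W=1 U=1 S=0
  [1] read 0x36 idx=15: raw=0x64006 flags P=0 W=1 U=1 S=0
  ⇒ fault: PAGE_NOT_PRESENT  — 2 lookups
#3 VA=0x2400B44 (r,kernel):
  [0] read 0x29 idx=18: raw=0x3A007 flags P=1 W=1 U=1 S=0
  [1] read 0x3A idx=0: raw=0x3D007 flags P=1 W=1 U=1 S=0
  ⇒ phys 0x3DB44  [2 reads]

Access #2 fault: PAGE_NOT_PRESENT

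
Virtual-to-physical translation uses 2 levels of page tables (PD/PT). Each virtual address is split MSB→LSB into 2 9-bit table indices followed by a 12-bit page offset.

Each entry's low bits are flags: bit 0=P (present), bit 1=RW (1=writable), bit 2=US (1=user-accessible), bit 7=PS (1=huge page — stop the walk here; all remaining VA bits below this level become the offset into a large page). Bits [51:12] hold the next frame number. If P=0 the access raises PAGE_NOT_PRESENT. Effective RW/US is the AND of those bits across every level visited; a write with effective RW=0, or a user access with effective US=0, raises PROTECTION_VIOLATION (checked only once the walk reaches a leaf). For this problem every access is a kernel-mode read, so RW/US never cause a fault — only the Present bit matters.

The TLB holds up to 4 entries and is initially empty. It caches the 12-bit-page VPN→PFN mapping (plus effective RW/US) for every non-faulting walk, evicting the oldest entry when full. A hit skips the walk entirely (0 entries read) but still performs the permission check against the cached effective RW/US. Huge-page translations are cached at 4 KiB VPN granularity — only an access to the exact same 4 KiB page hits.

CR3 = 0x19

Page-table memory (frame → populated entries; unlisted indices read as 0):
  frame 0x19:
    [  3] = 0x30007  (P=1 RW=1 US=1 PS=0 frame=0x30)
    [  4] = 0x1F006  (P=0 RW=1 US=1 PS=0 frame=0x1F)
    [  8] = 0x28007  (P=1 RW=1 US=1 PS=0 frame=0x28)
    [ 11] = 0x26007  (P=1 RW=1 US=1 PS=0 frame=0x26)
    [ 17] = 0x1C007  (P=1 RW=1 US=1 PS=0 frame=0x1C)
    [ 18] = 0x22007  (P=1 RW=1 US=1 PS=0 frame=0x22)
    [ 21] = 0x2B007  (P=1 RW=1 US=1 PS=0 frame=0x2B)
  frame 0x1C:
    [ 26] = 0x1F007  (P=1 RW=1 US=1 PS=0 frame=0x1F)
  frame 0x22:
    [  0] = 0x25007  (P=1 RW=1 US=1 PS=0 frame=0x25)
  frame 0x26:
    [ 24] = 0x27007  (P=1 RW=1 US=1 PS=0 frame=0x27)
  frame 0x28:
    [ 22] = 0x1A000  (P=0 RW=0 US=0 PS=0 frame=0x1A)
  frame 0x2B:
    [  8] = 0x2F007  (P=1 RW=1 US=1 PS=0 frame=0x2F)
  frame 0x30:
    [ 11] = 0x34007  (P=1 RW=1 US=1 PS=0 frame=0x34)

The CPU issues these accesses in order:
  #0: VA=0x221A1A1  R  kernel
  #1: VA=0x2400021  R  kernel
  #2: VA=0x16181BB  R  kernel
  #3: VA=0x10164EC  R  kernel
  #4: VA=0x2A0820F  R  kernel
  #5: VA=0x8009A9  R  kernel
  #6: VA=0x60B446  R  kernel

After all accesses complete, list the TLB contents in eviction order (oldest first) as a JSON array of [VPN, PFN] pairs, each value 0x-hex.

Trace:
#0 VA=0x221A1A1 (r,kernel):
  L0: frame=0x19 idx=17 entry=0x1C007 [P=1 RW=1 US=1 PS=0]
  L1: frame=0x1C idx=26 entry=0x1F007 [P=1 RW=1 US=1 PS=0]
  ⇒ phys 0x1F1A1  [2 reads]
#1 VA=0x2400021 (r,kernel):
  L0: frame=0x19 idx=18 entry=0x22007 [P=1 RW=1 US=1 PS=0]
  L1: frame=0x22 idx=0 entry=0x25007 [P=1 RW=1 US=1 PS=0]
  ⇒ phys 0x25021  [2 reads]
#2 VA=0x16181BB (r,kernel):
  L0: frame=0x19 idx=11 entry=0x26007 [P=1 RW=1 US=1 PS=0]
  L1: frame=0x26 idx=24 entry=0x27007 [P=1 RW=1 US=1 PS=0]
  ⇒ phys 0x271BB  [2 reads]
#3 VA=0x10164EC (r,kernel):
  L0: frame=0x19 idx=8 entry=0x28007 [P=1 RW=1 US=1 PS=0]
  L1: frame=0x28 idx=22 entry=0x1A000 [P=0 RW=0 US=0 PS=0]
  ✗ PAGE_NOT_PRESENT  [2 reads]
#4 VA=0x2A0820F (r,kernel):
  L0: frame=0x19 idx=21 entry=0x2B007 [P=1 RW=1 US=1 PS=0]
  L1: frame=0x2B idx=8 entry=0x2F007 [P=1 RW=1 US=1 PS=0]
  ⇒ phys 0x2F20F  [2 reads]
#5 VA=0x8009A9 (r,kernel):
  L0: frame=0x19 idx=4 entry=0x1F006 [P=0 RW=1 US=1 PS=0]
  ✗ PAGE_NOT_PRESENT  [1 reads]
#6 VA=0x60B446 (r,kernel):
  L0: frame=0x19 idx=3 entry=0x30007 [P=1 RW=1 US=1 PS=0]
  L1: frame=0x30 idx=11 entry=0x34007 [P=1 RW=1 US=1 PS=0]
  ⇒ phys 0x34446  [2 reads]

TLB: [["0x2400", "0x25"], ["0x1618", "0x27"], ["0x2A08", "0x2F"], ["0x60B", "0x34"]]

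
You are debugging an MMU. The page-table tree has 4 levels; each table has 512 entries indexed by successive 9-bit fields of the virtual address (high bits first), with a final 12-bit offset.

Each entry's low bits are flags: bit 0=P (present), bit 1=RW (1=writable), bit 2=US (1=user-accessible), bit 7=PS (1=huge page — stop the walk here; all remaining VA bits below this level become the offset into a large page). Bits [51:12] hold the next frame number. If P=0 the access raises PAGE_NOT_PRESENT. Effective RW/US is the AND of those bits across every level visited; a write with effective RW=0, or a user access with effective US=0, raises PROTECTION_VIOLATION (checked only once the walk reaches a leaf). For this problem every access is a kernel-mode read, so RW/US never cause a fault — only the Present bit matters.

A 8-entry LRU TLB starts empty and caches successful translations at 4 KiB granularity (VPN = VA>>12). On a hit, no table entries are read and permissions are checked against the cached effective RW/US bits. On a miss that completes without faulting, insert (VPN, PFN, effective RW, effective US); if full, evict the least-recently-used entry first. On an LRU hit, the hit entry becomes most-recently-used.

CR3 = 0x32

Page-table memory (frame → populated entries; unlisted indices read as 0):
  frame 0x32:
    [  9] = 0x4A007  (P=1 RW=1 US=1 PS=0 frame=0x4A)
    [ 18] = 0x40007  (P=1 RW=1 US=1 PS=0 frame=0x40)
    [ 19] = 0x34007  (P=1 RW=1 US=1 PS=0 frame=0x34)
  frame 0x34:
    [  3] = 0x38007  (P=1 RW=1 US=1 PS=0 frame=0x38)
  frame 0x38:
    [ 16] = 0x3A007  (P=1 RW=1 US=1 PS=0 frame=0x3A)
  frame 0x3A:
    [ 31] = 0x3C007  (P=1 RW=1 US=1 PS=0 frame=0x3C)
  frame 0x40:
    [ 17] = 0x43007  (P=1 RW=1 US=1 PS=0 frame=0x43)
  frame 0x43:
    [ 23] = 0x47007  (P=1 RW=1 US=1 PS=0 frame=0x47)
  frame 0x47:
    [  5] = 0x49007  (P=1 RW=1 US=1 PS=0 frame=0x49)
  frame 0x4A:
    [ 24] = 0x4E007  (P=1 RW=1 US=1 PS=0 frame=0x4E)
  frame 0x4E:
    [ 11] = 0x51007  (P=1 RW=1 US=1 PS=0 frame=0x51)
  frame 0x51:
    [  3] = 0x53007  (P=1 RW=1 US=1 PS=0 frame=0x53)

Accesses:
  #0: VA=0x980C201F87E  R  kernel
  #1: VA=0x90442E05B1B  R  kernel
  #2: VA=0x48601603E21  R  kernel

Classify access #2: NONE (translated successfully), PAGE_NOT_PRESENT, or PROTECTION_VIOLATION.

Trace:
#0 VA=0x980C201F87E (r,kernel):
  [0] read 0x32 idx=19: raw=0x34007 flags P=1 W=1 U=1 S=0
  [1] read 0x34 idx=3: raw=0x38007 flags P=1 W=1 U=1 S=0
  [2] read 0x38 idx=16: raw=0x3A007 flags P=1 W=1 U=1 S=0
  [3] read 0x3A idx=31: raw=0x3C007 flags P=1 W=1 U=1 S=0
  ⇒ phys 0x3C87E  [4 reads]
#1 VA=0x90442E05B1B (r,kernel):
  [0] read 0x32 idx=18: raw=0x40007 flags P=1 W=1 U=1 S=0
  [1] read 0x40 idx=17: raw=0x43007 flags P=1 W=1 U=1 S=0
  [2] read 0x43 idx=23: raw=0x47007 flags P=1 W=1 U=1 S=0
  [3] read 0x47 idx=5: raw=0x49007 flags P=1 W=1 U=1 S=0
  ⇒ phys 0x49B1B  [4 reads]
#2 VA=0x48601603E21 (r,kernel):
  [0] read 0x32 idx=9: raw=0x4A007 flags P=1 W=1 U=1 S=0
  [1] read 0x4A idx=24: raw=0x4E007 flags P=1 W=1 U=1 S=0
  [2] read 0x4E idx=11: raw=0x51007 flags P=1 W=1 U=1 S=0
  [3] read 0x51 idx=3: raw=0x53007 flags P=1 W=1 U=1 S=0
  ⇒ phys 0x53E21  [4 reads]

Access #2 fault: NONE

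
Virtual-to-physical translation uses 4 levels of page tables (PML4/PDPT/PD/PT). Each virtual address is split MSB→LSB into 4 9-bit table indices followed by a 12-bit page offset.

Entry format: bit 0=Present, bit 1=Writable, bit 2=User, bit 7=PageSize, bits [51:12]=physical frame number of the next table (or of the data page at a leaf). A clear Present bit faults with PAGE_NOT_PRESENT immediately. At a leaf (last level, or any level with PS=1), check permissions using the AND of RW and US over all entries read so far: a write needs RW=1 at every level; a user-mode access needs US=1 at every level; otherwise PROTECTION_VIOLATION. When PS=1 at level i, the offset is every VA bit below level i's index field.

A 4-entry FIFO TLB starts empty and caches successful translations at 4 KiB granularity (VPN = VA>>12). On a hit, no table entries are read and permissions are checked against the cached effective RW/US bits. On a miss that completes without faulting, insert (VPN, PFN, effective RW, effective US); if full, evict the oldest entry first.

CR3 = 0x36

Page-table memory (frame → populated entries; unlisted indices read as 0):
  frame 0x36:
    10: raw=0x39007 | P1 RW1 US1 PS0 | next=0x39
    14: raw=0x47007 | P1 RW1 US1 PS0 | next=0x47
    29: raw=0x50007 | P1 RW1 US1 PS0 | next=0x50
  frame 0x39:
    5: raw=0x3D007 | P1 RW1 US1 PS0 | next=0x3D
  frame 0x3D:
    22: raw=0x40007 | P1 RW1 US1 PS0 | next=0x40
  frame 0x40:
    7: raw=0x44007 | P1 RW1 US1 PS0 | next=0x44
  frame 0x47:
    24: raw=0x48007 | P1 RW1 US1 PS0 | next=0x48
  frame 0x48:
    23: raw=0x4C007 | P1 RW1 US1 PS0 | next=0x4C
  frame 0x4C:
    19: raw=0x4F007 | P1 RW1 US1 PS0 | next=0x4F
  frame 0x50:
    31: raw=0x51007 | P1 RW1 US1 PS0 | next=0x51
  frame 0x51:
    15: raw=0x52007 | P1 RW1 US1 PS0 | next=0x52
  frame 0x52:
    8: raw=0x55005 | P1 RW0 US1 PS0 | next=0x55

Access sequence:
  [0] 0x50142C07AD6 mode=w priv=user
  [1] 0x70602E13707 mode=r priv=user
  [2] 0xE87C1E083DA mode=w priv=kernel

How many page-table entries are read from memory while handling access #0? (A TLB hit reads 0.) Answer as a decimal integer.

Walk each access:
#0 VA=0x50142C07AD6 (w,user):
  [0] read 0x36 idx=10: raw=0x39007 flags P=1 W=1 U=1 S=0
  [1] read 0x39 idx=5: raw=0x3D007 flags P=1 W=1 U=1 S=0
  [2] read 0x3D idx=22: raw=0x40007 flags P=1 W=1 U=1 S=0
  [3] read 0x40 idx=7: raw=0x44007 flags P=1 W=1 U=1 S=0
  ✓ 0x44AD6  — 4 lookups
#1 VA=0x70602E13707 (r,user):
  [0] read 0x36 idx=14: raw=0x47007 flags P=1 W=1 U=1 S=0
  [1] read 0x47 idx=24: raw=0x48007 flags P=1 W=1 U=1 S=0
  [2] read 0x48 idx=23: raw=0x4C007 flags P=1 W=1 U=1 S=0
  [3] read 0x4C idx=19: raw=0x4F007 flags P=1 W=1 U=1 S=0
  ✓ 0x4F707  — 4 lookups
#2 VA=0xE87C1E083DA (w,kernel):
  [0] read 0x36 idx=29: raw=0x50007 flags P=1 W=1 U=1 S=0
  [1] read 0x50 idx=31: raw=0x51007 flags P=1 W=1 U=1 S=0
  [2] read 0x51 idx=15: raw=0x52007 flags P=1 W=1 U=1 S=0
  [3] read 0x52 idx=8: raw=0x55005 flags P=1 W=0 U=1 S=0
  → PROTECTION_VIOLATION  (4 entries read)

Entries read for #0: 4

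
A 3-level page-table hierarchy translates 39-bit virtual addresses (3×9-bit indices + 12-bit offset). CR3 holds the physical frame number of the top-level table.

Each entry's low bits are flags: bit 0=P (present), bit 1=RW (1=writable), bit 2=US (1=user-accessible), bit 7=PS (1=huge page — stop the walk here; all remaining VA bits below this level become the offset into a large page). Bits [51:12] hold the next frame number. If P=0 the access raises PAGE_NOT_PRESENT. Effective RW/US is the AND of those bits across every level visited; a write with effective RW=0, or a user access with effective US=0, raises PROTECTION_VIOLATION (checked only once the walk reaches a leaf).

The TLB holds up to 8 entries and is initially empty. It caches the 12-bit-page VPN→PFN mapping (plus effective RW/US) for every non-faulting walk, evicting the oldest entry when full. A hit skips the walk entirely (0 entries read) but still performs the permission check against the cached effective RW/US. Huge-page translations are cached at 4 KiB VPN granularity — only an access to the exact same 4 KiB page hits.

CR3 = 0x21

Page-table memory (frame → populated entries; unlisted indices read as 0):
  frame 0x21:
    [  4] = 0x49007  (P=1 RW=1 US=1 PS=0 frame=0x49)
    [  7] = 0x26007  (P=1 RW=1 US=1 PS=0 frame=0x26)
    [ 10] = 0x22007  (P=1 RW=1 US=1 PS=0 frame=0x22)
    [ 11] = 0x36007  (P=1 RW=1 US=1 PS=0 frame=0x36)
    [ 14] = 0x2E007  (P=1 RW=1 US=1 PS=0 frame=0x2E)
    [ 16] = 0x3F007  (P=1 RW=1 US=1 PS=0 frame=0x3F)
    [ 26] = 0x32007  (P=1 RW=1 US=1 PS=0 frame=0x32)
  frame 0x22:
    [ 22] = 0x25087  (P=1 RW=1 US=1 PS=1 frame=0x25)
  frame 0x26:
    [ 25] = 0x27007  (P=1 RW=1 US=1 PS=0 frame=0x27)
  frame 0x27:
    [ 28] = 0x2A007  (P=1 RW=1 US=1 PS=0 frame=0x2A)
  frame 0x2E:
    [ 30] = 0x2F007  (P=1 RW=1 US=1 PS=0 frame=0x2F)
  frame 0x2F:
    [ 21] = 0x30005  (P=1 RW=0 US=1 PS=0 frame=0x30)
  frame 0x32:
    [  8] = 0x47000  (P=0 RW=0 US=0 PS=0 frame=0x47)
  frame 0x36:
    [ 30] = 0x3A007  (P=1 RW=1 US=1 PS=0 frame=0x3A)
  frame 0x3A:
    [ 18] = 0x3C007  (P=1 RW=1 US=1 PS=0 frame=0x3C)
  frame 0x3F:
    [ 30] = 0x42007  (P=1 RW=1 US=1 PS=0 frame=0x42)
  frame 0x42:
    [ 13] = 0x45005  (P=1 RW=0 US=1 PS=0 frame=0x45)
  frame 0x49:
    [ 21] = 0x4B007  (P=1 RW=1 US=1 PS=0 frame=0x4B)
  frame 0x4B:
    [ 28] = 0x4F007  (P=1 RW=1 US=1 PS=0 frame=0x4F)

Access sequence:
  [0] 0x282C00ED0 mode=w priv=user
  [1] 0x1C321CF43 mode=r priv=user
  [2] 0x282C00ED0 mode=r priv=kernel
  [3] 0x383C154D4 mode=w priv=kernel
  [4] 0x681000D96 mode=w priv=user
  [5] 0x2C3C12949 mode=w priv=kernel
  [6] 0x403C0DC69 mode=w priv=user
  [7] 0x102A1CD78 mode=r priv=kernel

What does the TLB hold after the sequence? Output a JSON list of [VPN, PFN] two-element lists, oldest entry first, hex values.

Trace:
#0 VA=0x282C00ED0 (w,user):
  lvl0: tbl 0x21, slot 10 ⇒ 0x22007 (P1/RW1/US1/PS0)
  lvl1: tbl 0x22, slot 22 ⇒ 0x25087 (P1/RW1/US1/PS1)
  → PA=0x25ED0 (huge @L1)  (2 entries read)
#1 VA=0x1C321CF43 (r,user):
  lvl0: tbl 0x21, slot 7 ⇒ 0x26007 (P1/RW1/US1/PS0)
  lvl1: tbl 0x26, slot 25 ⇒ 0x27007 (P1/RW1/US1/PS0)
  lvl2: tbl 0x27, slot 28 ⇒ 0x2A007 (P1/RW1/US1/PS0)
  → PA=0x2AF43  (3 entries read)
#2 VA=0x282C00ED0 (r,kernel):
  TLB hit vpn=0x282C00 → PA=0x25ED0
#3 VA=0x383C154D4 (w,kernel):
  lvl0: tbl 0x21, slot 14 ⇒ 0x2E007 (P1/RW1/US1/PS0)
  lvl1: tbl 0x2E, slot 30 ⇒ 0x2F007 (P1/RW1/US1/PS0)
  lvl2: tbl 0x2F, slot 21 ⇒ 0x30005 (P1/RW0/US1/PS0)
  ⇒ fault: PROTECTION_VIOLATION  — 3 lookups
#4 VA=0x681000D96 (w,user):
  lvl0: tbl 0x21, slot 26 ⇒ 0x32007 (P1/RW1/US1/PS0)
  lvl1: tbl 0x32, slot 8 ⇒ 0x47000 (P0/RW0/US0/PS0)
  ⇒ fault: PAGE_NOT_PRESENT  — 2 lookups
#5 VA=0x2C3C12949 (w,kernel):
  lvl0: tbl 0x21, slot 11 ⇒ 0x36007 (P1/RW1/US1/PS0)
  lvl1: tbl 0x36, slot 30 ⇒ 0x3A007 (P1/RW1/US1/PS0)
  lvl2: tbl 0x3A, slot 18 ⇒ 0x3C007 (P1/RW1/US1/PS0)
  → PA=0x3C949  (3 entries read)
#6 VA=0x403C0DC69 (w,user):
  lvl0: tbl 0x21, slot 16 ⇒ 0x3F007 (P1/RW1/US1/PS0)
  lvl1: tbl 0x3F, slot 30 ⇒ 0x42007 (P1/RW1/US1/PS0)
  lvl2: tbl 0x42, slot 13 ⇒ 0x45005 (P1/RW0/US1/PS0)
  ⇒ fault: PROTECTION_VIOLATION  — 3 lookups
#7 VA=0x102A1CD78 (r,kernel):
  lvl0: tbl 0x21, slot 4 ⇒ 0x49007 (P1/RW1/US1/PS0)
  lvl1: tbl 0x49, slot 21 ⇒ 0x4B007 (P1/RW1/US1/PS0)
  lvl2: tbl 0x4B, slot 28 ⇒ 0x4F007 (P1/RW1/US1/PS0)
  → PA=0x4FD78  (3 entries read)

TLB: [["0x282C00", "0x25"], ["0x1C321C", "0x2A"], ["0x2C3C12", "0x3C"], ["0x102A1C", "0x4F"]]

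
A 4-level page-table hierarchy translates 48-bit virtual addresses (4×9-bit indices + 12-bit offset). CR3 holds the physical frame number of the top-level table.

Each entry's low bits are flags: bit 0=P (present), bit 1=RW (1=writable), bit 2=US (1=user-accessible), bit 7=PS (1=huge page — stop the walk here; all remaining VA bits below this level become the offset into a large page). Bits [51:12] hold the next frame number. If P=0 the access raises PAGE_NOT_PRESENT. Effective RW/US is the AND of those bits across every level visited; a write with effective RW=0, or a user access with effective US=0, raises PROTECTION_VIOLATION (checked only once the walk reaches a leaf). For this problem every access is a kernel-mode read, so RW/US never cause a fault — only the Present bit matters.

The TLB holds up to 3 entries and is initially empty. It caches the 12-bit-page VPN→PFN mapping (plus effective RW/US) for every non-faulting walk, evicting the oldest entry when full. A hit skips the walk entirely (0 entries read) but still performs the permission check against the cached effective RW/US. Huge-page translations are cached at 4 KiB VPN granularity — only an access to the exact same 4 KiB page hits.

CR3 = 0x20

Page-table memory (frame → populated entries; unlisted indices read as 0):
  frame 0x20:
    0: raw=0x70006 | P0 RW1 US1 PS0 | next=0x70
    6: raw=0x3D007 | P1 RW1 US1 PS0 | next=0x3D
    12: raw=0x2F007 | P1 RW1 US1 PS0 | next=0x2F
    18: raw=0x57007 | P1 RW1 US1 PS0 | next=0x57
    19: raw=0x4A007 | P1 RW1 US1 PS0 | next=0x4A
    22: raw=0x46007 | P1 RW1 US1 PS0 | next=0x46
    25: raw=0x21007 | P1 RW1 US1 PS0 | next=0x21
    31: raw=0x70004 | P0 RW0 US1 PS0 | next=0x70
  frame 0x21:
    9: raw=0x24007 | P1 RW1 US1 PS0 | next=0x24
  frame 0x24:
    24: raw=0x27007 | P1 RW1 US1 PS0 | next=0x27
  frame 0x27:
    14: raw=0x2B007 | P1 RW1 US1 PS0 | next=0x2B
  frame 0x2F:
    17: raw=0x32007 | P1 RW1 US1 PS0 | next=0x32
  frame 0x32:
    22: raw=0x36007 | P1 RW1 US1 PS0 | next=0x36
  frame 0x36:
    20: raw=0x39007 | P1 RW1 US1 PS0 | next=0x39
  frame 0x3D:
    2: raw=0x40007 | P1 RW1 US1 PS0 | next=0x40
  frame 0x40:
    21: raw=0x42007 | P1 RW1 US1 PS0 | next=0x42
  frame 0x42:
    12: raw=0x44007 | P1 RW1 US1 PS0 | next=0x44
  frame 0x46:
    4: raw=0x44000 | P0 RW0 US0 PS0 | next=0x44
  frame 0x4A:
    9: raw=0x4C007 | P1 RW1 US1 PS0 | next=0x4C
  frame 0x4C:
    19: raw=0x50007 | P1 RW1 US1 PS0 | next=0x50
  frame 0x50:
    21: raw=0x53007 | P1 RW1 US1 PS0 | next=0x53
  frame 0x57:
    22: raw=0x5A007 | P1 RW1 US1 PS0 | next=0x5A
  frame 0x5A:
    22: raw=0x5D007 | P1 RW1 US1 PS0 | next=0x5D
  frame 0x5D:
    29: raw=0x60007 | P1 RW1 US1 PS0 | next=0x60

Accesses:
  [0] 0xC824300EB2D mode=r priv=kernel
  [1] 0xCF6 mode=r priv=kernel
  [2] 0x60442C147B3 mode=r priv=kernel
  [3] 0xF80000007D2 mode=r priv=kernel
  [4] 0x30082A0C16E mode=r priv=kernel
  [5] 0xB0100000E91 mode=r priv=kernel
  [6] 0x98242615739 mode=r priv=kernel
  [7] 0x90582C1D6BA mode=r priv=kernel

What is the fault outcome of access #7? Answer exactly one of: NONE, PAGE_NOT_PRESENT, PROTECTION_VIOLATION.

Per-access translation:
#0 VA=0xC824300EB2D (r,kernel):
  [0] read 0x20 idx=25: raw=0x21007 flags P=1 W=1 U=1 S=0
  [1] read 0x21 idx=9: raw=0x24007 flags P=1 W=1 U=1 S=0
  [2] read 0x24 idx=24: raw=0x27007 flags P=1 W=1 U=1 S=0
  [3] read 0x27 idx=14: raw=0x2B007 flags P=1 W=1 U=1 S=0
  → PA=0x2BB2D  (4 entries read)
#1 VA=0xCF6 (r,kernel):
  [0] read 0x20 idx=0: raw=0x70006 flags P=0 W=1 U=1 S=0
  → PAGE_NOT_PRESENT  (1 entries read)
#2 VA=0x60442C147B3 (r,kernel):
  [0] read 0x20 idx=12: raw=0x2F007 flags P=1 W=1 U=1 S=0
  [1] read 0x2F idx=17: raw=0x32007 flags P=1 W=1 U=1 S=0
  [2] read 0x32 idx=22: raw=0x36007 flags P=1 W=1 U=1 S=0
  [3] read 0x36 idx=20: raw=0x39007 flags P=1 W=1 U=1 S=0
  → PA=0x397B3  (4 entries read)
#3 VA=0xF80000007D2 (r,kernel):
  [0] read 0x20 idx=31: raw=0x70004 flags P=0 W=0 U=1 S=0
  → PAGE_NOT_PRESENT  (1 entries read)
#4 VA=0x30082A0C16E (r,kernel):
  [0] read 0x20 idx=6: raw=0x3D007 flags P=1 W=1 U=1 S=0
  [1] read 0x3D idx=2: raw=0x40007 flags P=1 W=1 U=1 S=0
  [2] read 0x40 idx=21: raw=0x42007 flags P=1 W=1 U=1 S=0
  [3] read 0x42 idx=12: raw=0x44007 flags P=1 W=1 U=1 S=0
  → PA=0x4416E  (4 entries read)
#5 VA=0xB0100000E91 (r,kernel):
  [0] read 0x20 idx=22: raw=0x46007 flags P=1 W=1 U=1 S=0
  [1] read 0x46 idx=4: raw=0x44000 flags P=0 W=0 U=0 S=0
  → PAGE_NOT_PRESENT  (2 entries read)
#6 VA=0x98242615739 (r,kernel):
  [0] read 0x20 idx=19: raw=0x4A007 flags P=1 W=1 U=1 S=0
  [1] read 0x4A idx=9: raw=0x4C007 flags P=1 W=1 U=1 S=0
  [2] read 0x4C idx=19: raw=0x50007 flags P=1 W=1 U=1 S=0
  [3] read 0x50 idx=21: raw=0x53007 flags P=1 W=1 U=1 S=0
  → PA=0x53739  (4 entries read)
#7 VA=0x90582C1D6BA (r,kernel):
  [0] read 0x20 idx=18: raw=0x57007 flags P=1 W=1 U=1 S=0
  [1] read 0x57 idx=22: raw=0x5A007 flags P=1 W=1 U=1 S=0
  [2] read 0x5A idx=22: raw=0x5D007 flags P=1 W=1 U=1 S=0
  [3] read 0x5D idx=29: raw=0x60007 flags P=1 W=1 U=1 S=0
  → PA=0x606BA  (4 entries read)

Access #7 fault: NONE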